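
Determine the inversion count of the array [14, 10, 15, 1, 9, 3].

Finding inversions in [14, 10, 15, 1, 9, 3]:

(0, 1): arr[0]=14 > arr[1]=10
(0, 3): arr[0]=14 > arr[3]=1
(0, 4): arr[0]=14 > arr[4]=9
(0, 5): arr[0]=14 > arr[5]=3
(1, 3): arr[1]=10 > arr[3]=1
(1, 4): arr[1]=10 > arr[4]=9
(1, 5): arr[1]=10 > arr[5]=3
(2, 3): arr[2]=15 > arr[3]=1
(2, 4): arr[2]=15 > arr[4]=9
(2, 5): arr[2]=15 > arr[5]=3
(4, 5): arr[4]=9 > arr[5]=3

Total inversions: 11

The array has 11 inversion(s): (0,1), (0,3), (0,4), (0,5), (1,3), (1,4), (1,5), (2,3), (2,4), (2,5), (4,5). Each pair (i,j) satisfies i < j and arr[i] > arr[j].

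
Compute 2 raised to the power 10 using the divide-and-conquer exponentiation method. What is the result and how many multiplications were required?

Computing 2^10 by squaring (build up from 2^1; each line after the first costs one multiplication):

2^1 = 2
2^2 = (2^1)^2 = 2^2 = 4
2^4 = (2^2)^2 = 4^2 = 16
2^5 = 2 * 2^4 = 2 * 16 = 32
2^10 = (2^5)^2 = 32^2 = 1024

Result: 1024
Multiplications needed: 4 (4 lines after 2^1)

2^10 = 1024. Using exponentiation by squaring, this requires 4 multiplications. The key idea: if the exponent is even, square the half-power; if odd, multiply by the base once.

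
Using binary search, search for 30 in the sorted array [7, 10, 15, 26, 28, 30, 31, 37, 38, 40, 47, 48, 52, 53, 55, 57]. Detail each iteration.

Binary search for 30 in [7, 10, 15, 26, 28, 30, 31, 37, 38, 40, 47, 48, 52, 53, 55, 57]:

lo=0, hi=15, mid=7, arr[mid]=37 -> 37 > 30, search left half
lo=0, hi=6, mid=3, arr[mid]=26 -> 26 < 30, search right half
lo=4, hi=6, mid=5, arr[mid]=30 -> Found target at index 5!

Binary search finds 30 at index 5 after 3 comparisons. The search repeatedly halves the search space by comparing with the middle element.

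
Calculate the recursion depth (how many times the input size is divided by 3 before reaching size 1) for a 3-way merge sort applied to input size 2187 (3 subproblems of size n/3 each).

For divide and conquer with division factor 3:

Problem sizes at each level:
Level 0: 2187
Level 1: 729
Level 2: 243
Level 3: 81
Level 4: 27
Level 5: 9
Level 6: 3
Level 7: 1

The root is level 0 and the size-1 base case is level 7 (the tree spans levels 0 through 7, i.e. 8 levels counting the root), so the depth is the number of divisions: log_3(2187) = 7

The recursion tree depth is log_3(2187) = 7. At each level, the problem size is divided by 3, so it takes 7 divisions to reduce to a base case of size 1. The algorithm makes 3 recursive calls at each level.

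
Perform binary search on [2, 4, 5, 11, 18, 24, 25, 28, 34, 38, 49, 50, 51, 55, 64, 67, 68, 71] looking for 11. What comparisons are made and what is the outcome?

Binary search for 11 in [2, 4, 5, 11, 18, 24, 25, 28, 34, 38, 49, 50, 51, 55, 64, 67, 68, 71]:

lo=0, hi=17, mid=8, arr[mid]=34 -> 34 > 11, search left half
lo=0, hi=7, mid=3, arr[mid]=11 -> Found target at index 3!

Binary search finds 11 at index 3 after 2 comparisons. The search repeatedly halves the search space by comparing with the middle element.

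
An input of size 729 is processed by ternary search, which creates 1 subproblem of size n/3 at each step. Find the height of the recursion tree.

For divide and conquer with division factor 3:

Problem sizes at each level:
Level 0: 729
Level 1: 243
Level 2: 81
Level 3: 27
Level 4: 9
Level 5: 3
Level 6: 1

The root is level 0 and the size-1 base case is level 6 (the tree spans levels 0 through 6, i.e. 7 levels counting the root), so the depth is the number of divisions: log_3(729) = 6

The recursion tree depth is log_3(729) = 6. At each level, the problem size is divided by 3, so it takes 6 divisions to reduce to a base case of size 1. The algorithm makes 1 recursive call at each level.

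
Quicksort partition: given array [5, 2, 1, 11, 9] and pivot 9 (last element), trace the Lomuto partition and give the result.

Lomuto partition with pivot = 9:

Initial array: [5, 2, 1, 11, 9]

arr[0]=5 <= 9: swap with position 0, array becomes [5, 2, 1, 11, 9]
arr[1]=2 <= 9: swap with position 1, array becomes [5, 2, 1, 11, 9]
arr[2]=1 <= 9: swap with position 2, array becomes [5, 2, 1, 11, 9]
arr[3]=11 > 9: no swap

Place pivot at position 3: [5, 2, 1, 9, 11]
Pivot position: 3

After partitioning with pivot 9, the array becomes [5, 2, 1, 9, 11]. The pivot is placed at index 3. All elements to the left of the pivot are <= 9, and all elements to the right are > 9.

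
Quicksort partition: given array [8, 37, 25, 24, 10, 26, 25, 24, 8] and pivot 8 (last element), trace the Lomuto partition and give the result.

Lomuto partition with pivot = 8:

Initial array: [8, 37, 25, 24, 10, 26, 25, 24, 8]

arr[0]=8 <= 8: swap with position 0, array becomes [8, 37, 25, 24, 10, 26, 25, 24, 8]
arr[1]=37 > 8: no swap
arr[2]=25 > 8: no swap
arr[3]=24 > 8: no swap
arr[4]=10 > 8: no swap
arr[5]=26 > 8: no swap
arr[6]=25 > 8: no swap
arr[7]=24 > 8: no swap

Place pivot at position 1: [8, 8, 25, 24, 10, 26, 25, 24, 37]
Pivot position: 1

After partitioning with pivot 8, the array becomes [8, 8, 25, 24, 10, 26, 25, 24, 37]. The pivot is placed at index 1. All elements to the left of the pivot are <= 8, and all elements to the right are > 8.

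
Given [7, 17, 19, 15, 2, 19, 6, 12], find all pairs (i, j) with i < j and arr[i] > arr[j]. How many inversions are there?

Finding inversions in [7, 17, 19, 15, 2, 19, 6, 12]:

(0, 4): arr[0]=7 > arr[4]=2
(0, 6): arr[0]=7 > arr[6]=6
(1, 3): arr[1]=17 > arr[3]=15
(1, 4): arr[1]=17 > arr[4]=2
(1, 6): arr[1]=17 > arr[6]=6
(1, 7): arr[1]=17 > arr[7]=12
(2, 3): arr[2]=19 > arr[3]=15
(2, 4): arr[2]=19 > arr[4]=2
(2, 6): arr[2]=19 > arr[6]=6
(2, 7): arr[2]=19 > arr[7]=12
(3, 4): arr[3]=15 > arr[4]=2
(3, 6): arr[3]=15 > arr[6]=6
(3, 7): arr[3]=15 > arr[7]=12
(5, 6): arr[5]=19 > arr[6]=6
(5, 7): arr[5]=19 > arr[7]=12

Total inversions: 15

The array has 15 inversion(s): (0,4), (0,6), (1,3), (1,4), (1,6), (1,7), (2,3), (2,4), (2,6), (2,7), (3,4), (3,6), (3,7), (5,6), (5,7). Each pair (i,j) satisfies i < j and arr[i] > arr[j].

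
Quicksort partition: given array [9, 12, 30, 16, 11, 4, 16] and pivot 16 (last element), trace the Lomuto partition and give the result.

Lomuto partition with pivot = 16:

Initial array: [9, 12, 30, 16, 11, 4, 16]

arr[0]=9 <= 16: swap with position 0, array becomes [9, 12, 30, 16, 11, 4, 16]
arr[1]=12 <= 16: swap with position 1, array becomes [9, 12, 30, 16, 11, 4, 16]
arr[2]=30 > 16: no swap
arr[3]=16 <= 16: swap with position 2, array becomes [9, 12, 16, 30, 11, 4, 16]
arr[4]=11 <= 16: swap with position 3, array becomes [9, 12, 16, 11, 30, 4, 16]
arr[5]=4 <= 16: swap with position 4, array becomes [9, 12, 16, 11, 4, 30, 16]

Place pivot at position 5: [9, 12, 16, 11, 4, 16, 30]
Pivot position: 5

After partitioning with pivot 16, the array becomes [9, 12, 16, 11, 4, 16, 30]. The pivot is placed at index 5. All elements to the left of the pivot are <= 16, and all elements to the right are > 16.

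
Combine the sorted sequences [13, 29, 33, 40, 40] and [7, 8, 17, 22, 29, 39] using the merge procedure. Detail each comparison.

Merging process:

Compare 13 vs 7: take 7 from right. Merged: [7]
Compare 13 vs 8: take 8 from right. Merged: [7, 8]
Compare 13 vs 17: take 13 from left. Merged: [7, 8, 13]
Compare 29 vs 17: take 17 from right. Merged: [7, 8, 13, 17]
Compare 29 vs 22: take 22 from right. Merged: [7, 8, 13, 17, 22]
Compare 29 vs 29: take 29 from left. Merged: [7, 8, 13, 17, 22, 29]
Compare 33 vs 29: take 29 from right. Merged: [7, 8, 13, 17, 22, 29, 29]
Compare 33 vs 39: take 33 from left. Merged: [7, 8, 13, 17, 22, 29, 29, 33]
Compare 40 vs 39: take 39 from right. Merged: [7, 8, 13, 17, 22, 29, 29, 33, 39]
Append remaining from left: [40, 40]. Merged: [7, 8, 13, 17, 22, 29, 29, 33, 39, 40, 40]

Final merged array: [7, 8, 13, 17, 22, 29, 29, 33, 39, 40, 40]
Total comparisons: 9

The merged array is [7, 8, 13, 17, 22, 29, 29, 33, 39, 40, 40], requiring 9 comparisons. The merge step runs in O(n) time where n is the total number of elements.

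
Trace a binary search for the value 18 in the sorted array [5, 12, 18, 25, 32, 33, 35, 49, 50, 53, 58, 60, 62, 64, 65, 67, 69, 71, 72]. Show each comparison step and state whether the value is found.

Binary search for 18 in [5, 12, 18, 25, 32, 33, 35, 49, 50, 53, 58, 60, 62, 64, 65, 67, 69, 71, 72]:

lo=0, hi=18, mid=9, arr[mid]=53 -> 53 > 18, search left half
lo=0, hi=8, mid=4, arr[mid]=32 -> 32 > 18, search left half
lo=0, hi=3, mid=1, arr[mid]=12 -> 12 < 18, search right half
lo=2, hi=3, mid=2, arr[mid]=18 -> Found target at index 2!

Binary search finds 18 at index 2 after 4 comparisons. The search repeatedly halves the search space by comparing with the middle element.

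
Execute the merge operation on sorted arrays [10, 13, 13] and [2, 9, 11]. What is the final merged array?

Merging process:

Compare 10 vs 2: take 2 from right. Merged: [2]
Compare 10 vs 9: take 9 from right. Merged: [2, 9]
Compare 10 vs 11: take 10 from left. Merged: [2, 9, 10]
Compare 13 vs 11: take 11 from right. Merged: [2, 9, 10, 11]
Append remaining from left: [13, 13]. Merged: [2, 9, 10, 11, 13, 13]

Final merged array: [2, 9, 10, 11, 13, 13]
Total comparisons: 4

The merged array is [2, 9, 10, 11, 13, 13], requiring 4 comparisons. The merge step runs in O(n) time where n is the total number of elements.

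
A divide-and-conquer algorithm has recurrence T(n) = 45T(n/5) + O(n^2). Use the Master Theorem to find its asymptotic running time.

Master Theorem for T(n) = 45T(n/5) + O(n^2):

a = 45, b = 5, c = 2
log_b(a) = log_5(45) = 2.3652

Case 1: c = 2 < log_5(45) = 2.3652
T(n) = O(n^(log_5 45))

For T(n) = 45T(n/5) + O(n^2): log_5(45) = 2.3652. This is Case 1 of the Master Theorem (c < log_b(a), work dominated by leaves), giving O(n^(log_5 45)).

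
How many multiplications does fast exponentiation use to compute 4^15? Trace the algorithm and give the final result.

Computing 4^15 by squaring (build up from 4^1; each line after the first costs one multiplication):

4^1 = 4
4^2 = (4^1)^2 = 4^2 = 16
4^3 = 4 * 4^2 = 4 * 16 = 64
4^6 = (4^3)^2 = 64^2 = 4096
4^7 = 4 * 4^6 = 4 * 4096 = 16384
4^14 = (4^7)^2 = 16384^2 = 268435456
4^15 = 4 * 4^14 = 4 * 268435456 = 1073741824

Result: 1073741824
Multiplications needed: 6 (6 lines after 4^1)

4^15 = 1073741824. Using exponentiation by squaring, this requires 6 multiplications. The key idea: if the exponent is even, square the half-power; if odd, multiply by the base once.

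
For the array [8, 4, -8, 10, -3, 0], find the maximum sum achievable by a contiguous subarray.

Using Kadane's algorithm on [8, 4, -8, 10, -3, 0]:

Scanning through the array:
Position 1 (value 4): max_ending_here = 12, max_so_far = 12
Position 2 (value -8): max_ending_here = 4, max_so_far = 12
Position 3 (value 10): max_ending_here = 14, max_so_far = 14
Position 4 (value -3): max_ending_here = 11, max_so_far = 14
Position 5 (value 0): max_ending_here = 11, max_so_far = 14

Maximum subarray: [8, 4, -8, 10]
Maximum sum: 14

The maximum subarray is [8, 4, -8, 10] with sum 14. This subarray runs from index 0 to index 3.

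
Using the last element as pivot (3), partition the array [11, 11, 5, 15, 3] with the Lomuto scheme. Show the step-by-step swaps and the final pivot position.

Lomuto partition with pivot = 3:

Initial array: [11, 11, 5, 15, 3]

arr[0]=11 > 3: no swap
arr[1]=11 > 3: no swap
arr[2]=5 > 3: no swap
arr[3]=15 > 3: no swap

Place pivot at position 0: [3, 11, 5, 15, 11]
Pivot position: 0

After partitioning with pivot 3, the array becomes [3, 11, 5, 15, 11]. The pivot is placed at index 0. All elements to the left of the pivot are <= 3, and all elements to the right are > 3.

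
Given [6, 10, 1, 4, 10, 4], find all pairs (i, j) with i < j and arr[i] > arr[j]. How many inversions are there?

Finding inversions in [6, 10, 1, 4, 10, 4]:

(0, 2): arr[0]=6 > arr[2]=1
(0, 3): arr[0]=6 > arr[3]=4
(0, 5): arr[0]=6 > arr[5]=4
(1, 2): arr[1]=10 > arr[2]=1
(1, 3): arr[1]=10 > arr[3]=4
(1, 5): arr[1]=10 > arr[5]=4
(4, 5): arr[4]=10 > arr[5]=4

Total inversions: 7

The array has 7 inversion(s): (0,2), (0,3), (0,5), (1,2), (1,3), (1,5), (4,5). Each pair (i,j) satisfies i < j and arr[i] > arr[j].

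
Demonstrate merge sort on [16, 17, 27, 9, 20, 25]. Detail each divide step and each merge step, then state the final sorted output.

Merge sort trace:

Split: [16, 17, 27, 9, 20, 25] -> [16, 17, 27] and [9, 20, 25]
  Split: [16, 17, 27] -> [16] and [17, 27]
    Split: [17, 27] -> [17] and [27]
    Merge: [17] + [27] -> [17, 27]
  Merge: [16] + [17, 27] -> [16, 17, 27]
  Split: [9, 20, 25] -> [9] and [20, 25]
    Split: [20, 25] -> [20] and [25]
    Merge: [20] + [25] -> [20, 25]
  Merge: [9] + [20, 25] -> [9, 20, 25]
Merge: [16, 17, 27] + [9, 20, 25] -> [9, 16, 17, 20, 25, 27]

Final sorted array: [9, 16, 17, 20, 25, 27]

The merge sort proceeds by recursively splitting the array and merging sorted halves.
After all merges, the sorted array is [9, 16, 17, 20, 25, 27].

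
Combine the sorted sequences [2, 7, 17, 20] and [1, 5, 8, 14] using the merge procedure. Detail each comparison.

Merging process:

Compare 2 vs 1: take 1 from right. Merged: [1]
Compare 2 vs 5: take 2 from left. Merged: [1, 2]
Compare 7 vs 5: take 5 from right. Merged: [1, 2, 5]
Compare 7 vs 8: take 7 from left. Merged: [1, 2, 5, 7]
Compare 17 vs 8: take 8 from right. Merged: [1, 2, 5, 7, 8]
Compare 17 vs 14: take 14 from right. Merged: [1, 2, 5, 7, 8, 14]
Append remaining from left: [17, 20]. Merged: [1, 2, 5, 7, 8, 14, 17, 20]

Final merged array: [1, 2, 5, 7, 8, 14, 17, 20]
Total comparisons: 6

The merged array is [1, 2, 5, 7, 8, 14, 17, 20], requiring 6 comparisons. The merge step runs in O(n) time where n is the total number of elements.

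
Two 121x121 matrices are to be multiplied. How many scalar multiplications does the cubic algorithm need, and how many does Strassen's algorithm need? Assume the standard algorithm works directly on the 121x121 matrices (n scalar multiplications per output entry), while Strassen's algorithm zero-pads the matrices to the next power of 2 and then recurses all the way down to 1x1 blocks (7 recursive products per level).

Matrix multiplication for 121x121 matrices:

Strassen's algorithm requires power-of-2 dimensions. Pad 121x121 to 128x128 (next power of 2).

Standard algorithm: 121^3 = 1771561 multiplications
Strassen's algorithm: 7^(log2(128)) = 7^7 = 823543 multiplications
Savings: 1771561 - 823543 = 948018 multiplications

Standard: 1771561 multiplications (121^3). Strassen: 823543 multiplications (7^7, after padding to 128x128). Strassen reduces 8 recursive multiplications to 7 at each level.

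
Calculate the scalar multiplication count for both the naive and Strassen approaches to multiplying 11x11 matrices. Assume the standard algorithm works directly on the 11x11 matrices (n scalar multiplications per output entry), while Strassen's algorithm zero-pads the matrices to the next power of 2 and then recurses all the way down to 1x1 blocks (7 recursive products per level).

Matrix multiplication for 11x11 matrices:

Strassen's algorithm requires power-of-2 dimensions. Pad 11x11 to 16x16 (next power of 2).

Standard algorithm: 11^3 = 1331 multiplications
Strassen's algorithm: 7^(log2(16)) = 7^4 = 2401 multiplications
Difference: 1331 - 2401 = -1070 (Strassen uses MORE here due to padding overhead — for small or just-over-power-of-2 n, padding can outweigh the per-level savings)

Standard: 1331 multiplications (11^3). Strassen: 2401 multiplications (7^4, after padding to 16x16). Strassen reduces 8 recursive multiplications to 7 at each level.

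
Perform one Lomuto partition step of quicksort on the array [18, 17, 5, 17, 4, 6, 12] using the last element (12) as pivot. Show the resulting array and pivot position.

Lomuto partition with pivot = 12:

Initial array: [18, 17, 5, 17, 4, 6, 12]

arr[0]=18 > 12: no swap
arr[1]=17 > 12: no swap
arr[2]=5 <= 12: swap with position 0, array becomes [5, 17, 18, 17, 4, 6, 12]
arr[3]=17 > 12: no swap
arr[4]=4 <= 12: swap with position 1, array becomes [5, 4, 18, 17, 17, 6, 12]
arr[5]=6 <= 12: swap with position 2, array becomes [5, 4, 6, 17, 17, 18, 12]

Place pivot at position 3: [5, 4, 6, 12, 17, 18, 17]
Pivot position: 3

After partitioning with pivot 12, the array becomes [5, 4, 6, 12, 17, 18, 17]. The pivot is placed at index 3. All elements to the left of the pivot are <= 12, and all elements to the right are > 12.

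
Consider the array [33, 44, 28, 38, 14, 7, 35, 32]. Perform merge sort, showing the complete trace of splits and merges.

Merge sort trace:

Split: [33, 44, 28, 38, 14, 7, 35, 32] -> [33, 44, 28, 38] and [14, 7, 35, 32]
  Split: [33, 44, 28, 38] -> [33, 44] and [28, 38]
    Split: [33, 44] -> [33] and [44]
    Merge: [33] + [44] -> [33, 44]
    Split: [28, 38] -> [28] and [38]
    Merge: [28] + [38] -> [28, 38]
  Merge: [33, 44] + [28, 38] -> [28, 33, 38, 44]
  Split: [14, 7, 35, 32] -> [14, 7] and [35, 32]
    Split: [14, 7] -> [14] and [7]
    Merge: [14] + [7] -> [7, 14]
    Split: [35, 32] -> [35] and [32]
    Merge: [35] + [32] -> [32, 35]
  Merge: [7, 14] + [32, 35] -> [7, 14, 32, 35]
Merge: [28, 33, 38, 44] + [7, 14, 32, 35] -> [7, 14, 28, 32, 33, 35, 38, 44]

Final sorted array: [7, 14, 28, 32, 33, 35, 38, 44]

The merge sort proceeds by recursively splitting the array and merging sorted halves.
After all merges, the sorted array is [7, 14, 28, 32, 33, 35, 38, 44].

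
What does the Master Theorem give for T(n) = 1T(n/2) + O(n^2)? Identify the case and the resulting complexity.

Master Theorem for T(n) = 1T(n/2) + O(n^2):

a = 1, b = 2, c = 2
log_b(a) = log_2(1) = 0.0000

Case 3: c = 2 > log_2(1) = 0.0000
T(n) = O(n^2) = O(n^2)

For T(n) = 1T(n/2) + O(n^2): log_2(1) = 0.0000. This is Case 3 of the Master Theorem (c > log_b(a), work dominated by root), giving O(n^2).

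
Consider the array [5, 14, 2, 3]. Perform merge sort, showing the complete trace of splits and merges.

Merge sort trace:

Split: [5, 14, 2, 3] -> [5, 14] and [2, 3]
  Split: [5, 14] -> [5] and [14]
  Merge: [5] + [14] -> [5, 14]
  Split: [2, 3] -> [2] and [3]
  Merge: [2] + [3] -> [2, 3]
Merge: [5, 14] + [2, 3] -> [2, 3, 5, 14]

Final sorted array: [2, 3, 5, 14]

The merge sort proceeds by recursively splitting the array and merging sorted halves.
After all merges, the sorted array is [2, 3, 5, 14].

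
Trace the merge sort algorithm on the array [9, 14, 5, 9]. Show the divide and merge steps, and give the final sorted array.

Merge sort trace:

Split: [9, 14, 5, 9] -> [9, 14] and [5, 9]
  Split: [9, 14] -> [9] and [14]
  Merge: [9] + [14] -> [9, 14]
  Split: [5, 9] -> [5] and [9]
  Merge: [5] + [9] -> [5, 9]
Merge: [9, 14] + [5, 9] -> [5, 9, 9, 14]

Final sorted array: [5, 9, 9, 14]

The merge sort proceeds by recursively splitting the array and merging sorted halves.
After all merges, the sorted array is [5, 9, 9, 14].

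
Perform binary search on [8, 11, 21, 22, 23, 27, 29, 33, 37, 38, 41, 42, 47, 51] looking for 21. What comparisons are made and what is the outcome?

Binary search for 21 in [8, 11, 21, 22, 23, 27, 29, 33, 37, 38, 41, 42, 47, 51]:

lo=0, hi=13, mid=6, arr[mid]=29 -> 29 > 21, search left half
lo=0, hi=5, mid=2, arr[mid]=21 -> Found target at index 2!

Binary search finds 21 at index 2 after 2 comparisons. The search repeatedly halves the search space by comparing with the middle element.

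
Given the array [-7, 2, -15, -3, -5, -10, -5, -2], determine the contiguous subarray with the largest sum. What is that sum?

Using Kadane's algorithm on [-7, 2, -15, -3, -5, -10, -5, -2]:

Scanning through the array:
Position 1 (value 2): max_ending_here = 2, max_so_far = 2
Position 2 (value -15): max_ending_here = -13, max_so_far = 2
Position 3 (value -3): max_ending_here = -3, max_so_far = 2
Position 4 (value -5): max_ending_here = -5, max_so_far = 2
Position 5 (value -10): max_ending_here = -10, max_so_far = 2
Position 6 (value -5): max_ending_here = -5, max_so_far = 2
Position 7 (value -2): max_ending_here = -2, max_so_far = 2

Maximum subarray: [2]
Maximum sum: 2

The maximum subarray is [2] with sum 2. This subarray runs from index 1 to index 1.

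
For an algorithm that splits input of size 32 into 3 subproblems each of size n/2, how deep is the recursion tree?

For divide and conquer with division factor 2:

Problem sizes at each level:
Level 0: 32
Level 1: 16
Level 2: 8
Level 3: 4
Level 4: 2
Level 5: 1

The root is level 0 and the size-1 base case is level 5 (the tree spans levels 0 through 5, i.e. 6 levels counting the root), so the depth is the number of divisions: log_2(32) = 5

The recursion tree depth is log_2(32) = 5. At each level, the problem size is divided by 2, so it takes 5 divisions to reduce to a base case of size 1. The algorithm makes 3 recursive calls at each level.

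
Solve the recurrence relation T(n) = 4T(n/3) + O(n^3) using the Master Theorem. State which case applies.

Master Theorem for T(n) = 4T(n/3) + O(n^3):

a = 4, b = 3, c = 3
log_b(a) = log_3(4) = 1.2619

Case 3: c = 3 > log_3(4) = 1.2619
T(n) = O(n^3) = O(n^3)

For T(n) = 4T(n/3) + O(n^3): log_3(4) = 1.2619. This is Case 3 of the Master Theorem (c > log_b(a), work dominated by root), giving O(n^3).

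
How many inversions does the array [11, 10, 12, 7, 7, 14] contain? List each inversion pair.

Finding inversions in [11, 10, 12, 7, 7, 14]:

(0, 1): arr[0]=11 > arr[1]=10
(0, 3): arr[0]=11 > arr[3]=7
(0, 4): arr[0]=11 > arr[4]=7
(1, 3): arr[1]=10 > arr[3]=7
(1, 4): arr[1]=10 > arr[4]=7
(2, 3): arr[2]=12 > arr[3]=7
(2, 4): arr[2]=12 > arr[4]=7

Total inversions: 7

The array has 7 inversion(s): (0,1), (0,3), (0,4), (1,3), (1,4), (2,3), (2,4). Each pair (i,j) satisfies i < j and arr[i] > arr[j].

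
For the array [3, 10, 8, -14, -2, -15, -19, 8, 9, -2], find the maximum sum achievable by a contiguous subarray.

Using Kadane's algorithm on [3, 10, 8, -14, -2, -15, -19, 8, 9, -2]:

Scanning through the array:
Position 1 (value 10): max_ending_here = 13, max_so_far = 13
Position 2 (value 8): max_ending_here = 21, max_so_far = 21
Position 3 (value -14): max_ending_here = 7, max_so_far = 21
Position 4 (value -2): max_ending_here = 5, max_so_far = 21
Position 5 (value -15): max_ending_here = -10, max_so_far = 21
Position 6 (value -19): max_ending_here = -19, max_so_far = 21
Position 7 (value 8): max_ending_here = 8, max_so_far = 21
Position 8 (value 9): max_ending_here = 17, max_so_far = 21
Position 9 (value -2): max_ending_here = 15, max_so_far = 21

Maximum subarray: [3, 10, 8]
Maximum sum: 21

The maximum subarray is [3, 10, 8] with sum 21. This subarray runs from index 0 to index 2.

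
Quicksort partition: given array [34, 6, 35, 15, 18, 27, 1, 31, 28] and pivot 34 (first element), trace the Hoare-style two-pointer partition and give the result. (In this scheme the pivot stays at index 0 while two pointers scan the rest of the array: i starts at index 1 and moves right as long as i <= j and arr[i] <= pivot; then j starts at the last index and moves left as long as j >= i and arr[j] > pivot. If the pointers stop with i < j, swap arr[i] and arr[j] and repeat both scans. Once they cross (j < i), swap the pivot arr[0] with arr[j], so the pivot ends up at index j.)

Hoare-style two-pointer partition with pivot = 34:

Initial array: [34, 6, 35, 15, 18, 27, 1, 31, 28]

Pointers start at i = 1, j = 8.
i stops at index 2 (arr[2]=35 > 34), j stops at index 8 (arr[8]=28 <= 34): swap arr[2] and arr[8], array becomes [34, 6, 28, 15, 18, 27, 1, 31, 35]
i ends at 8, j ends at 7: the pointers have crossed (j < i), so scanning stops.

Swap pivot arr[0] with arr[7] to place pivot at position 7: [31, 6, 28, 15, 18, 27, 1, 34, 35]
Pivot position: 7

After partitioning with pivot 34, the array becomes [31, 6, 28, 15, 18, 27, 1, 34, 35]. The pivot is placed at index 7. All elements to the left of the pivot are <= 34, and all elements to the right are > 34.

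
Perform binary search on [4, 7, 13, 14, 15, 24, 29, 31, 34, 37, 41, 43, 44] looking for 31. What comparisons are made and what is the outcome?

Binary search for 31 in [4, 7, 13, 14, 15, 24, 29, 31, 34, 37, 41, 43, 44]:

lo=0, hi=12, mid=6, arr[mid]=29 -> 29 < 31, search right half
lo=7, hi=12, mid=9, arr[mid]=37 -> 37 > 31, search left half
lo=7, hi=8, mid=7, arr[mid]=31 -> Found target at index 7!

Binary search finds 31 at index 7 after 3 comparisons. The search repeatedly halves the search space by comparing with the middle element.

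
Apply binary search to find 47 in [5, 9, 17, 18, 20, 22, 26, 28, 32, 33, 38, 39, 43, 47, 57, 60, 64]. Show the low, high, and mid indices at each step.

Binary search for 47 in [5, 9, 17, 18, 20, 22, 26, 28, 32, 33, 38, 39, 43, 47, 57, 60, 64]:

lo=0, hi=16, mid=8, arr[mid]=32 -> 32 < 47, search right half
lo=9, hi=16, mid=12, arr[mid]=43 -> 43 < 47, search right half
lo=13, hi=16, mid=14, arr[mid]=57 -> 57 > 47, search left half
lo=13, hi=13, mid=13, arr[mid]=47 -> Found target at index 13!

Binary search finds 47 at index 13 after 4 comparisons. The search repeatedly halves the search space by comparing with the middle element.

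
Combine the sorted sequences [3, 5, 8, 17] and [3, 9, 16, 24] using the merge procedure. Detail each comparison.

Merging process:

Compare 3 vs 3: take 3 from left. Merged: [3]
Compare 5 vs 3: take 3 from right. Merged: [3, 3]
Compare 5 vs 9: take 5 from left. Merged: [3, 3, 5]
Compare 8 vs 9: take 8 from left. Merged: [3, 3, 5, 8]
Compare 17 vs 9: take 9 from right. Merged: [3, 3, 5, 8, 9]
Compare 17 vs 16: take 16 from right. Merged: [3, 3, 5, 8, 9, 16]
Compare 17 vs 24: take 17 from left. Merged: [3, 3, 5, 8, 9, 16, 17]
Append remaining from right: [24]. Merged: [3, 3, 5, 8, 9, 16, 17, 24]

Final merged array: [3, 3, 5, 8, 9, 16, 17, 24]
Total comparisons: 7

The merged array is [3, 3, 5, 8, 9, 16, 17, 24], requiring 7 comparisons. The merge step runs in O(n) time where n is the total number of elements.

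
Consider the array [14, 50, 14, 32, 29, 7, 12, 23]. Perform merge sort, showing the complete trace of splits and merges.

Merge sort trace:

Split: [14, 50, 14, 32, 29, 7, 12, 23] -> [14, 50, 14, 32] and [29, 7, 12, 23]
  Split: [14, 50, 14, 32] -> [14, 50] and [14, 32]
    Split: [14, 50] -> [14] and [50]
    Merge: [14] + [50] -> [14, 50]
    Split: [14, 32] -> [14] and [32]
    Merge: [14] + [32] -> [14, 32]
  Merge: [14, 50] + [14, 32] -> [14, 14, 32, 50]
  Split: [29, 7, 12, 23] -> [29, 7] and [12, 23]
    Split: [29, 7] -> [29] and [7]
    Merge: [29] + [7] -> [7, 29]
    Split: [12, 23] -> [12] and [23]
    Merge: [12] + [23] -> [12, 23]
  Merge: [7, 29] + [12, 23] -> [7, 12, 23, 29]
Merge: [14, 14, 32, 50] + [7, 12, 23, 29] -> [7, 12, 14, 14, 23, 29, 32, 50]

Final sorted array: [7, 12, 14, 14, 23, 29, 32, 50]

The merge sort proceeds by recursively splitting the array and merging sorted halves.
After all merges, the sorted array is [7, 12, 14, 14, 23, 29, 32, 50].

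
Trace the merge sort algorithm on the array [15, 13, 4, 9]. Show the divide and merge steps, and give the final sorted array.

Merge sort trace:

Split: [15, 13, 4, 9] -> [15, 13] and [4, 9]
  Split: [15, 13] -> [15] and [13]
  Merge: [15] + [13] -> [13, 15]
  Split: [4, 9] -> [4] and [9]
  Merge: [4] + [9] -> [4, 9]
Merge: [13, 15] + [4, 9] -> [4, 9, 13, 15]

Final sorted array: [4, 9, 13, 15]

The merge sort proceeds by recursively splitting the array and merging sorted halves.
After all merges, the sorted array is [4, 9, 13, 15].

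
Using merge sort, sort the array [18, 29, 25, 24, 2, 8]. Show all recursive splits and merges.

Merge sort trace:

Split: [18, 29, 25, 24, 2, 8] -> [18, 29, 25] and [24, 2, 8]
  Split: [18, 29, 25] -> [18] and [29, 25]
    Split: [29, 25] -> [29] and [25]
    Merge: [29] + [25] -> [25, 29]
  Merge: [18] + [25, 29] -> [18, 25, 29]
  Split: [24, 2, 8] -> [24] and [2, 8]
    Split: [2, 8] -> [2] and [8]
    Merge: [2] + [8] -> [2, 8]
  Merge: [24] + [2, 8] -> [2, 8, 24]
Merge: [18, 25, 29] + [2, 8, 24] -> [2, 8, 18, 24, 25, 29]

Final sorted array: [2, 8, 18, 24, 25, 29]

The merge sort proceeds by recursively splitting the array and merging sorted halves.
After all merges, the sorted array is [2, 8, 18, 24, 25, 29].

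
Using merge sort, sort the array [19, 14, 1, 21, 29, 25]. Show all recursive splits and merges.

Merge sort trace:

Split: [19, 14, 1, 21, 29, 25] -> [19, 14, 1] and [21, 29, 25]
  Split: [19, 14, 1] -> [19] and [14, 1]
    Split: [14, 1] -> [14] and [1]
    Merge: [14] + [1] -> [1, 14]
  Merge: [19] + [1, 14] -> [1, 14, 19]
  Split: [21, 29, 25] -> [21] and [29, 25]
    Split: [29, 25] -> [29] and [25]
    Merge: [29] + [25] -> [25, 29]
  Merge: [21] + [25, 29] -> [21, 25, 29]
Merge: [1, 14, 19] + [21, 25, 29] -> [1, 14, 19, 21, 25, 29]

Final sorted array: [1, 14, 19, 21, 25, 29]

The merge sort proceeds by recursively splitting the array and merging sorted halves.
After all merges, the sorted array is [1, 14, 19, 21, 25, 29].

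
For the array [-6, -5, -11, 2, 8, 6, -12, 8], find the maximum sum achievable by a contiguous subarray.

Using Kadane's algorithm on [-6, -5, -11, 2, 8, 6, -12, 8]:

Scanning through the array:
Position 1 (value -5): max_ending_here = -5, max_so_far = -5
Position 2 (value -11): max_ending_here = -11, max_so_far = -5
Position 3 (value 2): max_ending_here = 2, max_so_far = 2
Position 4 (value 8): max_ending_here = 10, max_so_far = 10
Position 5 (value 6): max_ending_here = 16, max_so_far = 16
Position 6 (value -12): max_ending_here = 4, max_so_far = 16
Position 7 (value 8): max_ending_here = 12, max_so_far = 16

Maximum subarray: [2, 8, 6]
Maximum sum: 16

The maximum subarray is [2, 8, 6] with sum 16. This subarray runs from index 3 to index 5.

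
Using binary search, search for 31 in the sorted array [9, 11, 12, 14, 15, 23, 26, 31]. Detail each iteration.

Binary search for 31 in [9, 11, 12, 14, 15, 23, 26, 31]:

lo=0, hi=7, mid=3, arr[mid]=14 -> 14 < 31, search right half
lo=4, hi=7, mid=5, arr[mid]=23 -> 23 < 31, search right half
lo=6, hi=7, mid=6, arr[mid]=26 -> 26 < 31, search right half
lo=7, hi=7, mid=7, arr[mid]=31 -> Found target at index 7!

Binary search finds 31 at index 7 after 4 comparisons. The search repeatedly halves the search space by comparing with the middle element.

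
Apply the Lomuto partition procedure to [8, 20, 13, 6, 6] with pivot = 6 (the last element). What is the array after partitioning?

Lomuto partition with pivot = 6:

Initial array: [8, 20, 13, 6, 6]

arr[0]=8 > 6: no swap
arr[1]=20 > 6: no swap
arr[2]=13 > 6: no swap
arr[3]=6 <= 6: swap with position 0, array becomes [6, 20, 13, 8, 6]

Place pivot at position 1: [6, 6, 13, 8, 20]
Pivot position: 1

After partitioning with pivot 6, the array becomes [6, 6, 13, 8, 20]. The pivot is placed at index 1. All elements to the left of the pivot are <= 6, and all elements to the right are > 6.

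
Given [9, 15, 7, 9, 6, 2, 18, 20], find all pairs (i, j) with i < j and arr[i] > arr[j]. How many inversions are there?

Finding inversions in [9, 15, 7, 9, 6, 2, 18, 20]:

(0, 2): arr[0]=9 > arr[2]=7
(0, 4): arr[0]=9 > arr[4]=6
(0, 5): arr[0]=9 > arr[5]=2
(1, 2): arr[1]=15 > arr[2]=7
(1, 3): arr[1]=15 > arr[3]=9
(1, 4): arr[1]=15 > arr[4]=6
(1, 5): arr[1]=15 > arr[5]=2
(2, 4): arr[2]=7 > arr[4]=6
(2, 5): arr[2]=7 > arr[5]=2
(3, 4): arr[3]=9 > arr[4]=6
(3, 5): arr[3]=9 > arr[5]=2
(4, 5): arr[4]=6 > arr[5]=2

Total inversions: 12

The array has 12 inversion(s): (0,2), (0,4), (0,5), (1,2), (1,3), (1,4), (1,5), (2,4), (2,5), (3,4), (3,5), (4,5). Each pair (i,j) satisfies i < j and arr[i] > arr[j].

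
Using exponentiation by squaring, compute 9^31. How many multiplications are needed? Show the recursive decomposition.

Computing 9^31 by squaring (build up from 9^1; each line after the first costs one multiplication):

9^1 = 9
9^2 = (9^1)^2 = 9^2 = 81
9^3 = 9 * 9^2 = 9 * 81 = 729
9^6 = (9^3)^2 = 729^2 = 531441
9^7 = 9 * 9^6 = 9 * 531441 = 4782969
9^14 = (9^7)^2 = 4782969^2 = 22876792454961
9^15 = 9 * 9^14 = 9 * 22876792454961 = 205891132094649
9^30 = (9^15)^2 = 205891132094649^2 = 42391158275216203514294433201
9^31 = 9 * 9^30 = 9 * 42391158275216203514294433201 = 381520424476945831628649898809

Result: 381520424476945831628649898809
Multiplications needed: 8 (8 lines after 9^1)

9^31 = 381520424476945831628649898809. Using exponentiation by squaring, this requires 8 multiplications. The key idea: if the exponent is even, square the half-power; if odd, multiply by the base once.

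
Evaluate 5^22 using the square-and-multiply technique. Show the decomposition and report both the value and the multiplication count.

Computing 5^22 by squaring (build up from 5^1; each line after the first costs one multiplication):

5^1 = 5
5^2 = (5^1)^2 = 5^2 = 25
5^4 = (5^2)^2 = 25^2 = 625
5^5 = 5 * 5^4 = 5 * 625 = 3125
5^10 = (5^5)^2 = 3125^2 = 9765625
5^11 = 5 * 5^10 = 5 * 9765625 = 48828125
5^22 = (5^11)^2 = 48828125^2 = 2384185791015625

Result: 2384185791015625
Multiplications needed: 6 (6 lines after 5^1)

5^22 = 2384185791015625. Using exponentiation by squaring, this requires 6 multiplications. The key idea: if the exponent is even, square the half-power; if odd, multiply by the base once.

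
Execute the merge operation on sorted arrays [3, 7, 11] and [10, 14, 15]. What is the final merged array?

Merging process:

Compare 3 vs 10: take 3 from left. Merged: [3]
Compare 7 vs 10: take 7 from left. Merged: [3, 7]
Compare 11 vs 10: take 10 from right. Merged: [3, 7, 10]
Compare 11 vs 14: take 11 from left. Merged: [3, 7, 10, 11]
Append remaining from right: [14, 15]. Merged: [3, 7, 10, 11, 14, 15]

Final merged array: [3, 7, 10, 11, 14, 15]
Total comparisons: 4

The merged array is [3, 7, 10, 11, 14, 15], requiring 4 comparisons. The merge step runs in O(n) time where n is the total number of elements.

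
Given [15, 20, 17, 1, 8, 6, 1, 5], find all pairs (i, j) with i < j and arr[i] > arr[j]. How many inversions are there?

Finding inversions in [15, 20, 17, 1, 8, 6, 1, 5]:

(0, 3): arr[0]=15 > arr[3]=1
(0, 4): arr[0]=15 > arr[4]=8
(0, 5): arr[0]=15 > arr[5]=6
(0, 6): arr[0]=15 > arr[6]=1
(0, 7): arr[0]=15 > arr[7]=5
(1, 2): arr[1]=20 > arr[2]=17
(1, 3): arr[1]=20 > arr[3]=1
(1, 4): arr[1]=20 > arr[4]=8
(1, 5): arr[1]=20 > arr[5]=6
(1, 6): arr[1]=20 > arr[6]=1
(1, 7): arr[1]=20 > arr[7]=5
(2, 3): arr[2]=17 > arr[3]=1
(2, 4): arr[2]=17 > arr[4]=8
(2, 5): arr[2]=17 > arr[5]=6
(2, 6): arr[2]=17 > arr[6]=1
(2, 7): arr[2]=17 > arr[7]=5
(4, 5): arr[4]=8 > arr[5]=6
(4, 6): arr[4]=8 > arr[6]=1
(4, 7): arr[4]=8 > arr[7]=5
(5, 6): arr[5]=6 > arr[6]=1
(5, 7): arr[5]=6 > arr[7]=5

Total inversions: 21

The array has 21 inversion(s): (0,3), (0,4), (0,5), (0,6), (0,7), (1,2), (1,3), (1,4), (1,5), (1,6), (1,7), (2,3), (2,4), (2,5), (2,6), (2,7), (4,5), (4,6), (4,7), (5,6), (5,7). Each pair (i,j) satisfies i < j and arr[i] > arr[j].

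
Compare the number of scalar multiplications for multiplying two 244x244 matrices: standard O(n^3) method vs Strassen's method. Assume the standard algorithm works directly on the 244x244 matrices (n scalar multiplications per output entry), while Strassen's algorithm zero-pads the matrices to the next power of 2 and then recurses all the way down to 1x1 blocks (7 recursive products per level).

Matrix multiplication for 244x244 matrices:

Strassen's algorithm requires power-of-2 dimensions. Pad 244x244 to 256x256 (next power of 2).

Standard algorithm: 244^3 = 14526784 multiplications
Strassen's algorithm: 7^(log2(256)) = 7^8 = 5764801 multiplications
Savings: 14526784 - 5764801 = 8761983 multiplications

Standard: 14526784 multiplications (244^3). Strassen: 5764801 multiplications (7^8, after padding to 256x256). Strassen reduces 8 recursive multiplications to 7 at each level.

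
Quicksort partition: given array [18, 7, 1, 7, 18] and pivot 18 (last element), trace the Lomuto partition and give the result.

Lomuto partition with pivot = 18:

Initial array: [18, 7, 1, 7, 18]

arr[0]=18 <= 18: swap with position 0, array becomes [18, 7, 1, 7, 18]
arr[1]=7 <= 18: swap with position 1, array becomes [18, 7, 1, 7, 18]
arr[2]=1 <= 18: swap with position 2, array becomes [18, 7, 1, 7, 18]
arr[3]=7 <= 18: swap with position 3, array becomes [18, 7, 1, 7, 18]

Place pivot at position 4: [18, 7, 1, 7, 18]
Pivot position: 4

After partitioning with pivot 18, the array becomes [18, 7, 1, 7, 18]. The pivot is placed at index 4. All elements to the left of the pivot are <= 18, and all elements to the right are > 18.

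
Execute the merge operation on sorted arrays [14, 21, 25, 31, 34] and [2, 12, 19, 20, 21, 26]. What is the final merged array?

Merging process:

Compare 14 vs 2: take 2 from right. Merged: [2]
Compare 14 vs 12: take 12 from right. Merged: [2, 12]
Compare 14 vs 19: take 14 from left. Merged: [2, 12, 14]
Compare 21 vs 19: take 19 from right. Merged: [2, 12, 14, 19]
Compare 21 vs 20: take 20 from right. Merged: [2, 12, 14, 19, 20]
Compare 21 vs 21: take 21 from left. Merged: [2, 12, 14, 19, 20, 21]
Compare 25 vs 21: take 21 from right. Merged: [2, 12, 14, 19, 20, 21, 21]
Compare 25 vs 26: take 25 from left. Merged: [2, 12, 14, 19, 20, 21, 21, 25]
Compare 31 vs 26: take 26 from right. Merged: [2, 12, 14, 19, 20, 21, 21, 25, 26]
Append remaining from left: [31, 34]. Merged: [2, 12, 14, 19, 20, 21, 21, 25, 26, 31, 34]

Final merged array: [2, 12, 14, 19, 20, 21, 21, 25, 26, 31, 34]
Total comparisons: 9

The merged array is [2, 12, 14, 19, 20, 21, 21, 25, 26, 31, 34], requiring 9 comparisons. The merge step runs in O(n) time where n is the total number of elements.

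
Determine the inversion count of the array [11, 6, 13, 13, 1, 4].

Finding inversions in [11, 6, 13, 13, 1, 4]:

(0, 1): arr[0]=11 > arr[1]=6
(0, 4): arr[0]=11 > arr[4]=1
(0, 5): arr[0]=11 > arr[5]=4
(1, 4): arr[1]=6 > arr[4]=1
(1, 5): arr[1]=6 > arr[5]=4
(2, 4): arr[2]=13 > arr[4]=1
(2, 5): arr[2]=13 > arr[5]=4
(3, 4): arr[3]=13 > arr[4]=1
(3, 5): arr[3]=13 > arr[5]=4

Total inversions: 9

The array has 9 inversion(s): (0,1), (0,4), (0,5), (1,4), (1,5), (2,4), (2,5), (3,4), (3,5). Each pair (i,j) satisfies i < j and arr[i] > arr[j].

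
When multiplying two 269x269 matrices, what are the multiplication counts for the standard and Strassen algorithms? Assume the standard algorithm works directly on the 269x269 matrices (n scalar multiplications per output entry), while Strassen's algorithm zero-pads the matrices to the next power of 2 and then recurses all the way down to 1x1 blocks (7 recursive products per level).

Matrix multiplication for 269x269 matrices:

Strassen's algorithm requires power-of-2 dimensions. Pad 269x269 to 512x512 (next power of 2).

Standard algorithm: 269^3 = 19465109 multiplications
Strassen's algorithm: 7^(log2(512)) = 7^9 = 40353607 multiplications
Difference: 19465109 - 40353607 = -20888498 (Strassen uses MORE here due to padding overhead — for small or just-over-power-of-2 n, padding can outweigh the per-level savings)

Standard: 19465109 multiplications (269^3). Strassen: 40353607 multiplications (7^9, after padding to 512x512). Strassen reduces 8 recursive multiplications to 7 at each level.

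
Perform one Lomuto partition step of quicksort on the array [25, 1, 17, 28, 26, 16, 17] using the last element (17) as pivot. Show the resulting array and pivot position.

Lomuto partition with pivot = 17:

Initial array: [25, 1, 17, 28, 26, 16, 17]

arr[0]=25 > 17: no swap
arr[1]=1 <= 17: swap with position 0, array becomes [1, 25, 17, 28, 26, 16, 17]
arr[2]=17 <= 17: swap with position 1, array becomes [1, 17, 25, 28, 26, 16, 17]
arr[3]=28 > 17: no swap
arr[4]=26 > 17: no swap
arr[5]=16 <= 17: swap with position 2, array becomes [1, 17, 16, 28, 26, 25, 17]

Place pivot at position 3: [1, 17, 16, 17, 26, 25, 28]
Pivot position: 3

After partitioning with pivot 17, the array becomes [1, 17, 16, 17, 26, 25, 28]. The pivot is placed at index 3. All elements to the left of the pivot are <= 17, and all elements to the right are > 17.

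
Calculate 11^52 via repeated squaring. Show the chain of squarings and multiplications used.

Computing 11^52 by squaring (build up from 11^1; each line after the first costs one multiplication):

11^1 = 11
11^2 = (11^1)^2 = 11^2 = 121
11^3 = 11 * 11^2 = 11 * 121 = 1331
11^6 = (11^3)^2 = 1331^2 = 1771561
11^12 = (11^6)^2 = 1771561^2 = 3138428376721
11^13 = 11 * 11^12 = 11 * 3138428376721 = 34522712143931
11^26 = (11^13)^2 = 34522712143931^2 = 1191817653772720942460132761
11^52 = (11^26)^2 = 1191817653772720942460132761^2 = 1420429319844313329730664601483335671261683881745483121

Result: 1420429319844313329730664601483335671261683881745483121
Multiplications needed: 7 (7 lines after 11^1)

11^52 = 1420429319844313329730664601483335671261683881745483121. Using exponentiation by squaring, this requires 7 multiplications. The key idea: if the exponent is even, square the half-power; if odd, multiply by the base once.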